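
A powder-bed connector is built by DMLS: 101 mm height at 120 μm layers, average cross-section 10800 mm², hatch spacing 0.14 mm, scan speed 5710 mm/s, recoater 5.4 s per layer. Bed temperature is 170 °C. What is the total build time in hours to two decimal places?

4.42 hours

Layers = ⌈101/0.12⌉ = 842.
Scan path per layer = 10800 / 0.14, so 77142.9 mm.
Scan time per layer = 77142.9 / 5710 = 13.5101 s.
Layer cycle = 13.5101 + 5.4, so 18.9101 s.
842 layers × 18.9101 s/layer = 15922.3042 s, i.e. 4.42 hours.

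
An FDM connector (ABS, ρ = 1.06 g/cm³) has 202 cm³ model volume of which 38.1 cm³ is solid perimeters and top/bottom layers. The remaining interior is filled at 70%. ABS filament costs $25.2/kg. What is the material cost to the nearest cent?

$4.08

Infill region = 202 − 38.1, so 163.9 cm³.
Infill volume = 0.70 × 163.9, so 114.73 cm³.
Deposited volume = 38.1 + 114.73 = 152.83 cm³.
Mass = 152.83 × 1.06, so 161.9998 g.
Cost = 161.9998 g / 1000 × $25.2/kg = $4.08.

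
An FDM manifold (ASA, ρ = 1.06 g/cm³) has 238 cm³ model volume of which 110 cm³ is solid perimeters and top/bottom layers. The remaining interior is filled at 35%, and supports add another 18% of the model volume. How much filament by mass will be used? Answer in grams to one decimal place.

209.5 g

Interior volume: 238 − 110 → 128 cm³.
Infill volume: 0.35 × 128 → 44.8 cm³.
Support = 0.18 × 238, so 42.84 cm³.
Total extruded: 110 + 44.8 + 42.84 → 197.64 cm³.
Mass: 197.64 × 1.06 → 209.4984 g.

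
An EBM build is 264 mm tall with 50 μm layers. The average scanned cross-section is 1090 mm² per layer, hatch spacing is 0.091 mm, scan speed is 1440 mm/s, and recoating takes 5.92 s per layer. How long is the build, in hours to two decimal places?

Layer count = ceil(264 / 0.05) = 5280.
Per-layer scan distance = 1090 / 0.091 = 11978 mm.
Scan time per layer: 11978 / 1440 → 8.3181 s.
Per-layer time = 8.3181 + 5.92, so 14.2381 s.
5280 layers × 14.2381 s/layer = 75177.168 s, i.e. 20.88 hours.

20.88 hours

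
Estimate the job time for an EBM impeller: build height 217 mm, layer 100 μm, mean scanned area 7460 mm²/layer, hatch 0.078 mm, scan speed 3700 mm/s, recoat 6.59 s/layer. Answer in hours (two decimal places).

19.55 hours

Layers = ⌈217/0.1⌉ = 2170.
Scan path per layer = 7460 / 0.078 = 95641 mm.
Per-layer scan time = 95641 / 3700 = 25.8489 s.
Layer cycle = 25.8489 + 6.59, so 32.4389 s.
Total: 2170 × 32.4389 s = 70392.413 s → 19.55 hours.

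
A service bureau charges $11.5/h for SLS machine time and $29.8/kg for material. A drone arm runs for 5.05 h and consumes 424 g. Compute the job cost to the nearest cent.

Time charge: 11.5 × 5.05 → $58.075.
Feedstock cost = 29.8 × 424/1000 = $12.6352.
Total = 58.075 + 12.6352 = 70.7102 ≈ $70.71.

$70.71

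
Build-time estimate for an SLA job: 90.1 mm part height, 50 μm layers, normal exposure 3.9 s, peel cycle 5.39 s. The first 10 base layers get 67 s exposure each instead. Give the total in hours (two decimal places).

4.83 hours

Layers = ⌈90.1/0.05⌉ = 1802.
Burn-in layers = 10 × (67 + 5.39) = 723.9 s.
Regular layers = 1792 × (3.9 + 5.39) = 16647.68 s.
Sum: 723.9 + 16647.68 = 17371.58 s → 4.83 hours.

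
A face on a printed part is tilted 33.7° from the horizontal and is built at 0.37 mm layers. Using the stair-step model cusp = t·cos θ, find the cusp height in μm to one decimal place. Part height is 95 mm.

Cusp = layer height × cos(33.7°) = 0.37 × 0.8320 = 0.30784 mm = 307.8 μm.

307.8 μm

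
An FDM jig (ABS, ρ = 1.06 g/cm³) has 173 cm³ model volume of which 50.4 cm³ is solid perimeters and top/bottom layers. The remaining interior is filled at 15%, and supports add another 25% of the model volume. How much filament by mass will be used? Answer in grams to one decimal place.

Infill region: 173 − 50.4 → 122.6 cm³.
Infill volume = 0.15 × 122.6, so 18.39 cm³.
Support = 0.25 × 173 = 43.25 cm³.
Total printed volume: 50.4 + 18.39 + 43.25 → 112.04 cm³.
Mass = 112.04 × 1.06, so 118.7624 g.

118.8 g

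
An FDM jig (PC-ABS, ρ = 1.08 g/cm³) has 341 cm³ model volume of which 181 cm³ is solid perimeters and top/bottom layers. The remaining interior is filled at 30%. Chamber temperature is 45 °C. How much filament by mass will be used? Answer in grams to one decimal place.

Interior volume = 341 − 181 = 160 cm³.
Deposited infill: 0.30 × 160 → 48 cm³.
Total printed volume = 181 + 48 = 229 cm³.
Mass = 229 × 1.08 = 247.32 g.

247.3 g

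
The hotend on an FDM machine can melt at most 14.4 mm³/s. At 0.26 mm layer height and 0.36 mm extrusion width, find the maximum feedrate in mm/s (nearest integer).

154 mm/s

A = 0.26 × 0.36 = 0.0936 mm².
Max speed = 14.4 / 0.0936 = 153.85 ≈ 154 mm/s.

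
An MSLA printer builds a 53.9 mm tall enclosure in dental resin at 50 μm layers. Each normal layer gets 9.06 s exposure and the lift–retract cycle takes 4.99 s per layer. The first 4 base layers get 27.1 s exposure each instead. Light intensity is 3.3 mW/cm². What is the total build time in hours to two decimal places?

4.23 hours

Layer count = ceil(53.9 / 0.05) = 1078.
Base layers = 4 × (27.1 + 4.99) = 128.36 s.
Normal layers = 1074 × (9.06 + 4.99), so 15089.7 s.
Sum: 128.36 + 15089.7 = 15218.06 s → 4.23 hours.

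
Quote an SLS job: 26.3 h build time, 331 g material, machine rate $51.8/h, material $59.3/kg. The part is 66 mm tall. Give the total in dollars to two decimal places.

Machine cost = 51.8 × 26.3, so $1362.34.
Feedstock cost: 59.3 × 331/1000 → $19.6283.
Job cost: 1362.34 + 19.6283 = 1381.9683 ≈ $1381.97.

$1381.97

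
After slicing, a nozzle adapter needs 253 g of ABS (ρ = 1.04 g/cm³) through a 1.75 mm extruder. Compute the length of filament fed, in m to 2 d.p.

101.14 m

Extruded volume: 253/1.04 = 243.2692 cm³ (243269.2 mm³).
Filament cross-section = π × (1.75/2)² = 2.4053 mm².
L = V/A = 243269.2/2.4053 = 101138.82 mm → 101.14 m.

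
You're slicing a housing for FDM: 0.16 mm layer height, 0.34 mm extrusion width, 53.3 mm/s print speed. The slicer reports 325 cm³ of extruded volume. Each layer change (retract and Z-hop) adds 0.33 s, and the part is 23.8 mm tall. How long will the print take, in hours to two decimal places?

Bead cross-section = 0.16 × 0.34 = 0.0544 mm².
Total extruded path = 325000/0.0544 = 5974264.7 mm.
Time extruding = 5974264.7 / 53.3 = 112087.5 s.
Number of layers: 23.8 / 0.16 → 149 (rounded up).
Z-hop total = 149 × 0.33, so 49.17 s.
Total = 112087.5 + 49.17 = 112136.67 s = 31.15 hours.

31.15 hours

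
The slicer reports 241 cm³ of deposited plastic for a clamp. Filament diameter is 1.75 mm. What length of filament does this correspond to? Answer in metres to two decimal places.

Cross-section of 1.75 mm filament: π·(1.75/2)² = 2.4053 mm².
Length = 241 cm³ / 2.4053 mm² = 241000 / 2.4053 = 100195.4 mm = 100.20 m.

100.20 m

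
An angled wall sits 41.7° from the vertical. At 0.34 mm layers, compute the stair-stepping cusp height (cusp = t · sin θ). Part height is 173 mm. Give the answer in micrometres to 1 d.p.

226.2 μm

sin(41.7°) = 0.6652, so cusp = 0.34 × 0.6652 = 0.226168 mm → 226.2 μm.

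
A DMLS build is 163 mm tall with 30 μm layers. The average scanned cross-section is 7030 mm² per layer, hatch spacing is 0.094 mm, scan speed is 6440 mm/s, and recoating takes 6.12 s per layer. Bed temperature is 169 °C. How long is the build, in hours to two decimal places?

26.77 hours

Number of layers: 163 / 0.03 → 5434 (rounded up).
Scan path per layer: 7030 / 0.094 → 74787.2 mm.
Per-layer scan time = 74787.2 / 6440 = 11.6129 s.
Layer cycle: 11.6129 + 6.12 → 17.7329 s.
Build time = 5434 × 17.7329 = 96360.5786 s = 26.77 hours.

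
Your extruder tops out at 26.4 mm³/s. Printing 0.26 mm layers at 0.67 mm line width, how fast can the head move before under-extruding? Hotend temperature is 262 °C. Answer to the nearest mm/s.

Extrusion cross-section: 0.26 × 0.67 → 0.1742 mm².
Max speed = 26.4 / 0.1742 = 151.55 ≈ 152 mm/s.

152 mm/s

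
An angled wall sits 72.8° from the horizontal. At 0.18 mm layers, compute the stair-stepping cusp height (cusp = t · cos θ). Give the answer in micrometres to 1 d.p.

h_c = t·cos θ = 0.18 × 0.2957 = 0.053226 mm (53.2 μm).

53.2 μm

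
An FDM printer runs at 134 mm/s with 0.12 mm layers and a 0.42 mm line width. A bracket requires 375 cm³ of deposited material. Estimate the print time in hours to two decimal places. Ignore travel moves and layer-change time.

Bead cross-section = 0.12 × 0.42 = 0.0504 mm².
Toolpath length = 375 cm³ / 0.0504 mm² = 375000 / 0.0504 = 7440476.2 mm.
Print-move time = 7440476.2 / 134, so 55525.9 s.
That's 55525.9 s → 15.42 hours.

15.42 hours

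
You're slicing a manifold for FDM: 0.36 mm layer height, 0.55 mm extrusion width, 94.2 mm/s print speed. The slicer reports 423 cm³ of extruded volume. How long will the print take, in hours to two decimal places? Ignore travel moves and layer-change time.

Line area: 0.36 × 0.55 → 0.198 mm².
Toolpath length = 423 cm³ / 0.198 mm² = 423000 / 0.198 = 2136363.6 mm.
Print-move time = 2136363.6 / 94.2 = 22679 s.
That's 22679 s → 6.30 hours.

6.30 hours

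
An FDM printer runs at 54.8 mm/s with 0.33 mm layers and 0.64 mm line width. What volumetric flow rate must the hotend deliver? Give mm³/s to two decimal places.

11.57

Extrusion cross-section: 0.33 × 0.64 → 0.2112 mm².
Volumetric flow = 54.8 × 0.2112 = 11.57 mm³/s.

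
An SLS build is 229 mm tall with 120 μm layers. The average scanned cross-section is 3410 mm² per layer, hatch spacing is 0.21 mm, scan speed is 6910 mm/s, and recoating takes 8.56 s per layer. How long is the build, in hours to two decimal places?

Layers = ⌈229/0.12⌉ = 1909.
Hatch length per layer = 3410 / 0.21, so 16238.1 mm.
Per-layer scan time = 16238.1 / 6910 = 2.3499 s.
Time per layer = 2.3499 + 8.56 = 10.9099 s.
Build time = 1909 × 10.9099 = 20826.9991 s = 5.79 hours.

5.79 hours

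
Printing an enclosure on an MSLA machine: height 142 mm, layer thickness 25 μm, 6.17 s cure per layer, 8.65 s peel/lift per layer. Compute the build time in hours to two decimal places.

Layers = ⌈142/0.025⌉ = 5680.
Cycle time = 6.17 + 8.65, so 14.82 s.
Total = 5680 × 14.82 = 84177.6 s = 23.38 hours.

23.38 hours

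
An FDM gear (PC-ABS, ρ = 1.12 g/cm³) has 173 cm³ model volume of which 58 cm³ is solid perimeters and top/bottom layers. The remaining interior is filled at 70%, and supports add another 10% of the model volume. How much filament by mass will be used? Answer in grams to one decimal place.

174.5 g

Infill region = 173 − 58, so 115 cm³.
Deposited infill = 0.70 × 115 = 80.5 cm³.
Support = 0.10 × 173, so 17.3 cm³.
Total extruded = 58 + 80.5 + 17.3 = 155.8 cm³.
Mass = 155.8 × 1.12, so 174.496 g.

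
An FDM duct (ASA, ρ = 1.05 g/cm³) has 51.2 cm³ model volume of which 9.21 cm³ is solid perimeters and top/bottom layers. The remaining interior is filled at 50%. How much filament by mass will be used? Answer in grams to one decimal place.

31.7 g

Infill region = 51.2 − 9.21 = 41.99 cm³.
Infill volume: 0.50 × 41.99 → 20.995 cm³.
Total extruded = 9.21 + 20.995, so 30.205 cm³.
Mass = 30.205 × 1.05 = 31.71525 g.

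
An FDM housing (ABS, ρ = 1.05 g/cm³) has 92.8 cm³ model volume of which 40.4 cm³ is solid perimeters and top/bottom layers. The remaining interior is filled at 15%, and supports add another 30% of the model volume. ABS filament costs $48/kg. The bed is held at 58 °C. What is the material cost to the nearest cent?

$3.84

Interior volume: 92.8 − 40.4 → 52.4 cm³.
Deposited infill: 0.15 × 52.4 → 7.86 cm³.
Support: 0.30 × 92.8 → 27.84 cm³.
Total extruded = 40.4 + 7.86 + 27.84 = 76.1 cm³.
Mass = 76.1 × 1.05, so 79.905 g.
Cost = 79.905 g / 1000 × $48/kg = $3.84.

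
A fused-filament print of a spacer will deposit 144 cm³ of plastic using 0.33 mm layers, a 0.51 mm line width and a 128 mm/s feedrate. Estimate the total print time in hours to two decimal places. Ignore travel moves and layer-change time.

Bead cross-section: 0.33 × 0.51 → 0.1683 mm².
Toolpath length = 144 cm³ / 0.1683 mm² = 144000 / 0.1683 = 855615 mm.
Time extruding: 855615 / 128 → 6684.5 s.
In the requested units: 6684.5 s = 1.86 hours.

1.86 hours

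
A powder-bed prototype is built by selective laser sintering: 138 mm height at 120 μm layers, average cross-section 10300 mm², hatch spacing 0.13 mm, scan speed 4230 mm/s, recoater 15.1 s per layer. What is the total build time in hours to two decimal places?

Number of layers: 138 / 0.12 → 1150 (rounded up).
Scan path per layer = 10300 / 0.13, so 79230.8 mm.
Laser time per layer: 79230.8 / 4230 → 18.7307 s.
Time per layer = 18.7307 + 15.1 = 33.8307 s.
Total: 1150 × 33.8307 s = 38905.305 s → 10.81 hours.

10.81 hours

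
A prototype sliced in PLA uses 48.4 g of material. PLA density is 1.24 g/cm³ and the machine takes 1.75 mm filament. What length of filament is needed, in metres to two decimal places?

Extruded volume: 48.4/1.24 = 39.0323 cm³ (39032.3 mm³).
Cross-section of 1.75 mm filament: π·(1.75/2)² = 2.4053 mm².
Length = 39032.3 / 2.4053 = 16227.62 mm = 16.23 m.

16.23 m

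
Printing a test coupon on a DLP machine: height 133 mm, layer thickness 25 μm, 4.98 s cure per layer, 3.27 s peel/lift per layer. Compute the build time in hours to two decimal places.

Number of layers: 133 / 0.025 → 5320 (rounded up).
Each layer takes = 4.98 + 3.27, so 8.25 s.
Total = 5320 × 8.25 = 43890 s = 12.19 hours.

12.19 hours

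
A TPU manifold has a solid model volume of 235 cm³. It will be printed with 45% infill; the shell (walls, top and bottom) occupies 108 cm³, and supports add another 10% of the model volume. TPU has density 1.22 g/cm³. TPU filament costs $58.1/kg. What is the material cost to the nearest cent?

Infill region = 235 − 108, so 127 cm³.
Deposited infill: 0.45 × 127 → 57.15 cm³.
Support = 0.10 × 235, so 23.5 cm³.
Total printed volume = 108 + 57.15 + 23.5 = 188.65 cm³.
Mass = 188.65 × 1.22 = 230.153 g.
Cost = 230.153 g / 1000 × $58.1/kg = $13.37.

$13.37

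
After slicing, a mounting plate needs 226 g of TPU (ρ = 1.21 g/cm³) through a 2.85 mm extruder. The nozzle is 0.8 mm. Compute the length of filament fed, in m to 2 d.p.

29.28 m

Volume = 226 g / 1.21 g·cm⁻³ = 186.7769 cm³ = 186776.9 mm³.
Cross-section of 2.85 mm filament: π·(2.85/2)² = 6.3794 mm².
Length = 186776.9 / 6.3794 = 29278.13 mm = 29.28 m.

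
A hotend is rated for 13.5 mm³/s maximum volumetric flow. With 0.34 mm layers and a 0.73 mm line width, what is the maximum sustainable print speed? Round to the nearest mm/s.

54 mm/s

A: 0.34 × 0.73 → 0.2482 mm².
Max speed = 13.5 / 0.2482 = 54.39 ≈ 54 mm/s.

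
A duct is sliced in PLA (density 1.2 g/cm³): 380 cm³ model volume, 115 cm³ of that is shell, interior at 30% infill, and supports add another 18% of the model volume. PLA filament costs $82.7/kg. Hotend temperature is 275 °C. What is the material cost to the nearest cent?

$26.09

Infill region = 380 − 115, so 265 cm³.
Deposited infill = 0.30 × 265, so 79.5 cm³.
Support = 0.18 × 380 = 68.4 cm³.
Total extruded: 115 + 79.5 + 68.4 → 262.9 cm³.
Mass = 262.9 × 1.2, so 315.48 g.
At $82.7/kg: 315.48/1000 × 82.7 = $26.09.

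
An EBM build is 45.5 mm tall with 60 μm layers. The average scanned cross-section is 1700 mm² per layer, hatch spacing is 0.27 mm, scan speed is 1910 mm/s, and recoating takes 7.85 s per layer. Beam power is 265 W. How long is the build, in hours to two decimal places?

2.35 hours

Layer count = ceil(45.5 / 0.06) = 759.
Hatch length per layer = 1700 / 0.27 = 6296.3 mm.
Per-layer scan time: 6296.3 / 1910 → 3.2965 s.
Layer cycle = 3.2965 + 7.85, so 11.1465 s.
Total: 759 × 11.1465 s = 8460.1935 s → 2.35 hours.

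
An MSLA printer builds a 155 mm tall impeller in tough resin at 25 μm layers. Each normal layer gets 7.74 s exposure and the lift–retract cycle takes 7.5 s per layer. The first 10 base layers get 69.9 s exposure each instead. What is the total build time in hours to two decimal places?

Layer count = ceil(155 / 0.025) = 6200.
Bottom layers = 10 × (69.9 + 7.5), so 774 s.
Remaining layers = 6190 × (7.74 + 7.5), so 94335.6 s.
Sum: 774 + 94335.6 = 95109.6 s → 26.42 hours.

26.42 hours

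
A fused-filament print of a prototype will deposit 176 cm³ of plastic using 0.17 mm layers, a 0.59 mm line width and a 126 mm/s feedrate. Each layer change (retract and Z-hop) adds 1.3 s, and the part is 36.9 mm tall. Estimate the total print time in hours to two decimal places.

3.95 hours

Bead cross-section = 0.17 × 0.59, so 0.1003 mm².
Path length: 176000 mm³ / 0.1003 mm² → 1754735.8 mm.
Time extruding: 1754735.8 / 126 → 13926.5 s.
Layer count = ceil(36.9 / 0.17) = 218.
Z-hop total: 218 × 1.3 → 283.4 s.
Altogether 13926.5 + 283.4 = 14209.9 s, i.e. 3.95 hours.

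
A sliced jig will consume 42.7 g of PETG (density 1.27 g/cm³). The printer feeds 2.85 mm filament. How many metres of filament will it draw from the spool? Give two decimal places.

5.27 m

Extruded volume: 42.7/1.27 = 33.622 cm³ (33622 mm³).
A = π r² = π × 1.425² = 6.3794 mm².
Length = 33622 / 6.3794 = 5270.4 mm = 5.27 m.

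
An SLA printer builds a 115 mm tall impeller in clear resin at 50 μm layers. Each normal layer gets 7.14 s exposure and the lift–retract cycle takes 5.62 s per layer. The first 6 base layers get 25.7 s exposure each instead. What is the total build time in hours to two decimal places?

Layer count = ceil(115 / 0.05) = 2300.
Bottom layers = 6 × (25.7 + 5.62) = 187.92 s.
Regular layers: 2294 × (7.14 + 5.62) → 29271.44 s.
Total = 187.92 + 29271.44 = 29459.36 s = 8.18 hours.

8.18 hours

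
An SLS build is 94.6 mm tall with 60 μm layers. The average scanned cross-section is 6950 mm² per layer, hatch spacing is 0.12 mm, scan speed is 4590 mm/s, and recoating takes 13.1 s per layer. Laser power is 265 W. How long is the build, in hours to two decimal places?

Layers = ⌈94.6/0.06⌉ = 1577.
Hatch length per layer: 6950 / 0.12 → 57916.7 mm.
Laser time per layer: 57916.7 / 4590 → 12.618 s.
Per-layer time = 12.618 + 13.1, so 25.718 s.
Build time = 1577 × 25.718 = 40557.286 s = 11.27 hours.

11.27 hours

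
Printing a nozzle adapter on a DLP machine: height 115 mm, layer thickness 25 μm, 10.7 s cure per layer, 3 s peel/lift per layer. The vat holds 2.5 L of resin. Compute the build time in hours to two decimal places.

17.51 hours

Layer count = ceil(115 / 0.025) = 4600.
Each layer takes = 10.7 + 3, so 13.7 s.
Build time: 4600 × 13.7 s = 63020 s, i.e. 17.51 hours.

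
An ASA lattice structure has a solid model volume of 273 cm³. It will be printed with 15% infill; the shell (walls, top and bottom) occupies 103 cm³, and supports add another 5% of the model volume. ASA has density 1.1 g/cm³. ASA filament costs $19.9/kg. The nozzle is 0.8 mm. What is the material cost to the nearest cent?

Infill region: 273 − 103 → 170 cm³.
Infill deposited = 0.15 × 170 = 25.5 cm³.
Support = 0.05 × 273 = 13.65 cm³.
Total printed volume = 103 + 25.5 + 13.65 = 142.15 cm³.
Mass = 142.15 × 1.1, so 156.365 g.
At $19.9/kg: 156.365/1000 × 19.9 = $3.11.

$3.11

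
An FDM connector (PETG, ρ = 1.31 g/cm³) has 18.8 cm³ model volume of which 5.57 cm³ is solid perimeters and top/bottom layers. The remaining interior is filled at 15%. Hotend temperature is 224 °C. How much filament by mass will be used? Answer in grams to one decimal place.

Infill region = 18.8 − 5.57, so 13.23 cm³.
Deposited infill: 0.15 × 13.23 → 1.9845 cm³.
Total extruded = 5.57 + 1.9845, so 7.5545 cm³.
Mass = 7.5545 × 1.31, so 9.896395 g.

9.9 g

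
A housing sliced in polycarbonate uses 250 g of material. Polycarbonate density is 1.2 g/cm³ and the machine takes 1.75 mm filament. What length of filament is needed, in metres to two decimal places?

86.61 m

Volume = 250 g / 1.2 g·cm⁻³ = 208.3333 cm³ = 208333.3 mm³.
Cross-section of 1.75 mm filament: π·(1.75/2)² = 2.4053 mm².
L = V/A = 208333.3/2.4053 = 86614.27 mm → 86.61 m.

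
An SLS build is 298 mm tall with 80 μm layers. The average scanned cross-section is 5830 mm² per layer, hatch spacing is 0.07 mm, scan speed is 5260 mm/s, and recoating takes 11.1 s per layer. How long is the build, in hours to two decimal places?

27.87 hours

Layers = ⌈298/0.08⌉ = 3725.
Per-layer scan distance = 5830 / 0.07 = 83285.7 mm.
Per-layer scan time = 83285.7 / 5260 = 15.8338 s.
Time per layer = 15.8338 + 11.1 = 26.9338 s.
3725 layers × 26.9338 s/layer = 100328.405 s, i.e. 27.87 hours.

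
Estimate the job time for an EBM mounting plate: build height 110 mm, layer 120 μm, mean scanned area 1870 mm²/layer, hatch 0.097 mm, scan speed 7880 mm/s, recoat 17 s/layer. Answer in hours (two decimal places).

4.95 hours

Layers = ⌈110/0.12⌉ = 917.
Hatch length per layer = 1870 / 0.097 = 19278.4 mm.
Per-layer scan time: 19278.4 / 7880 → 2.4465 s.
Layer cycle = 2.4465 + 17, so 19.4465 s.
Total: 917 × 19.4465 s = 17832.4405 s → 4.95 hours.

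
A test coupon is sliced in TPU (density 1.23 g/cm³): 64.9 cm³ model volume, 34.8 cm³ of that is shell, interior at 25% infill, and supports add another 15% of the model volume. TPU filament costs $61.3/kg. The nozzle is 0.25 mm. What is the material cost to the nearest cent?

Volume inside the shell = 64.9 − 34.8, so 30.1 cm³.
Deposited infill = 0.25 × 30.1, so 7.525 cm³.
Support = 0.15 × 64.9, so 9.735 cm³.
Total extruded: 34.8 + 7.525 + 9.735 → 52.06 cm³.
Mass = 52.06 × 1.23 = 64.0338 g.
Cost = 64.0338 g / 1000 × $61.3/kg = $3.93.

$3.93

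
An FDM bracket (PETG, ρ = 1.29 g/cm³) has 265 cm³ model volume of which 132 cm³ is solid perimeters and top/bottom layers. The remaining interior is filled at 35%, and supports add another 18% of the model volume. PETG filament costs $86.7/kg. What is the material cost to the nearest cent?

$25.30

Interior volume = 265 − 132 = 133 cm³.
Infill deposited = 0.35 × 133, so 46.55 cm³.
Support = 0.18 × 265, so 47.7 cm³.
Total printed volume = 132 + 46.55 + 47.7, so 226.25 cm³.
Mass: 226.25 × 1.29 → 291.8625 g.
Cost = 291.8625 g / 1000 × $86.7/kg = $25.30.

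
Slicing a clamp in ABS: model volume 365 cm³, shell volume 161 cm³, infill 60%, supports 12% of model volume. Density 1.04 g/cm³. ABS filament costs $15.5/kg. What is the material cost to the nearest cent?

$5.27

Interior volume = 365 − 161, so 204 cm³.
Infill deposited = 0.60 × 204, so 122.4 cm³.
Support = 0.12 × 365 = 43.8 cm³.
Total printed volume: 161 + 122.4 + 43.8 → 327.2 cm³.
Mass: 327.2 × 1.04 → 340.288 g.
Cost = 340.288 g / 1000 × $15.5/kg = $5.27.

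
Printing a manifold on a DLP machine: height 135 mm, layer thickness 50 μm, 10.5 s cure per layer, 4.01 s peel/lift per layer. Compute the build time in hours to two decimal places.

Number of layers: 135 / 0.05 → 2700 (rounded up).
Per-layer time = 10.5 + 4.01 = 14.51 s.
Total = 2700 × 14.51 = 39177 s = 10.88 hours.

10.88 hours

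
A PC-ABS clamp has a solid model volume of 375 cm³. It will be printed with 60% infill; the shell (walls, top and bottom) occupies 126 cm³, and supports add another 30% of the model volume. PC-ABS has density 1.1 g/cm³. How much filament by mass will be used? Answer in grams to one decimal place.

Volume inside the shell = 375 − 126 = 249 cm³.
Deposited infill: 0.60 × 249 → 149.4 cm³.
Support: 0.30 × 375 → 112.5 cm³.
Total extruded = 126 + 149.4 + 112.5, so 387.9 cm³.
Mass: 387.9 × 1.1 → 426.69 g.

426.7 g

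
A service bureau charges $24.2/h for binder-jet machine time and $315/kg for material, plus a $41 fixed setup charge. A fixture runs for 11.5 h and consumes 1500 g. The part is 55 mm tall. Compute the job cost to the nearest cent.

Machine cost: 24.2 × 11.5 → $278.30.
Material charge = 315 × 1500/1000, so $472.50.
Total = 278.30 + 472.50 + 41 = $791.80.

$791.80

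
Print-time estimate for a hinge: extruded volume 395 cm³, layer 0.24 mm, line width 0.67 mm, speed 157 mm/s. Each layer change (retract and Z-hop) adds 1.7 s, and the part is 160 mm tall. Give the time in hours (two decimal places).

Extrusion cross-section: 0.24 × 0.67 → 0.1608 mm².
Total extruded path = 395000/0.1608 = 2456467.7 mm.
Time extruding = 2456467.7 / 157, so 15646.3 s.
Number of layers: 160 / 0.24 → 667 (rounded up).
Layer-change overhead = 667 × 1.7 = 1133.9 s.
Altogether 15646.3 + 1133.9 = 16780.2 s, i.e. 4.66 hours.

4.66 hours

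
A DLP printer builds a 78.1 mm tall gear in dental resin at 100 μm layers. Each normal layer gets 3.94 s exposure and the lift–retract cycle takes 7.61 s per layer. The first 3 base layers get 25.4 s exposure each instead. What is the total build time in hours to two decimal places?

2.52 hours

Layer count = ceil(78.1 / 0.1) = 781.
Base layers = 3 × (25.4 + 7.61), so 99.03 s.
Remaining layers: 778 × (3.94 + 7.61) → 8985.9 s.
Sum: 99.03 + 8985.9 = 9084.93 s → 2.52 hours.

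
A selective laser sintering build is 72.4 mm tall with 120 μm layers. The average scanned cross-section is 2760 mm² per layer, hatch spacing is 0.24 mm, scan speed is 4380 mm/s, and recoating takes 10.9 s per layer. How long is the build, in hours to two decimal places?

Layers = ⌈72.4/0.12⌉ = 604.
Scan path per layer: 2760 / 0.24 → 11500 mm.
Scan time per layer: 11500 / 4380 → 2.6256 s.
Per-layer time = 2.6256 + 10.9, so 13.5256 s.
Build time = 604 × 13.5256 = 8169.4624 s = 2.27 hours.

2.27 hours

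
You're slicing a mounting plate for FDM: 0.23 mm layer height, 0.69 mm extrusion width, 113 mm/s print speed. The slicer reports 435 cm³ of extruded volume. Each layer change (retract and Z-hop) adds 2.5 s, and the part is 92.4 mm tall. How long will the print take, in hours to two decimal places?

Bead cross-section = 0.23 × 0.69 = 0.1587 mm².
Total extruded path = 435000/0.1587 = 2741020.8 mm.
Print-move time = 2741020.8 / 113, so 24256.8 s.
Number of layers: 92.4 / 0.23 → 402 (rounded up).
Layer-change overhead: 402 × 2.5 → 1005 s.
Total = 24256.8 + 1005 = 25261.8 s = 7.02 hours.

7.02 hours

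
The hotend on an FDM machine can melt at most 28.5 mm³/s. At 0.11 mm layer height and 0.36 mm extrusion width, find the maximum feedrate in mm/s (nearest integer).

A = 0.11 × 0.36 = 0.0396 mm².
v_max = Q/A = 28.5/0.0396 = 719.70 mm/s → 720 mm/s.

720 mm/s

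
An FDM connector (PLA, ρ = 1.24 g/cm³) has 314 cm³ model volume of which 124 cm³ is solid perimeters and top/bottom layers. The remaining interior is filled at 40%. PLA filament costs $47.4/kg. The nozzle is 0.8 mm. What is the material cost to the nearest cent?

$11.76

Interior volume = 314 − 124 = 190 cm³.
Infill deposited = 0.40 × 190, so 76 cm³.
Total printed volume = 124 + 76, so 200 cm³.
Mass = 200 × 1.24, so 248 g.
At $47.4/kg: 248/1000 × 47.4 = $11.76.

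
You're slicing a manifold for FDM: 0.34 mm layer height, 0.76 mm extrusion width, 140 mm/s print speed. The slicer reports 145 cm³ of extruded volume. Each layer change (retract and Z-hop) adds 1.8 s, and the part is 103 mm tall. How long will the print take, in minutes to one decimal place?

Bead cross-section = 0.34 × 0.76, so 0.2584 mm².
Total extruded path = 145000/0.2584 = 561145.5 mm.
Extrusion time = 561145.5 / 140, so 4008.2 s.
Layers = ⌈103/0.34⌉ = 303.
Layer-change overhead: 303 × 1.8 → 545.4 s.
Altogether 4008.2 + 545.4 = 4553.6 s, i.e. 75.9 minutes.

75.9 minutes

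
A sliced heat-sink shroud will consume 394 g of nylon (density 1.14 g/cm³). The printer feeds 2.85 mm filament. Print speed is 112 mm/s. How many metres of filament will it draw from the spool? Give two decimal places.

54.18 m

Volume = 394 g / 1.14 g·cm⁻³ = 345.614 cm³ = 345614 mm³.
Filament cross-section = π × (2.85/2)² = 6.3794 mm².
L = V/A = 345614/6.3794 = 54176.57 mm → 54.18 m.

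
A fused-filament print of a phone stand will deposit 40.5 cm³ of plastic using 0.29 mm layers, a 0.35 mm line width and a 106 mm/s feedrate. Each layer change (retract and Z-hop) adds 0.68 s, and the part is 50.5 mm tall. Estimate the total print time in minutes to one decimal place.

64.7 minutes

Bead cross-section: 0.29 × 0.35 → 0.1015 mm².
Total extruded path = 40500/0.1015 = 399014.8 mm.
Time extruding: 399014.8 / 106 → 3764.3 s.
Number of layers: 50.5 / 0.29 → 175 (rounded up).
Layer-change overhead: 175 × 0.68 → 119 s.
Altogether 3764.3 + 119 = 3883.3 s, i.e. 64.7 minutes.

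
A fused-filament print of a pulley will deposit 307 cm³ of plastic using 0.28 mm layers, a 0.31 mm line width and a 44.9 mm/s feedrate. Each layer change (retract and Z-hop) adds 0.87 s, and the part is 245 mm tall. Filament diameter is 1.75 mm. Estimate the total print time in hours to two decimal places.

22.09 hours

Line area = 0.28 × 0.31 = 0.0868 mm².
Toolpath length = 307 cm³ / 0.0868 mm² = 307000 / 0.0868 = 3536866.4 mm.
Extrusion time: 3536866.4 / 44.9 → 78772.1 s.
Layer count = ceil(245 / 0.28) = 875.
Z-hop total: 875 × 0.87 → 761.25 s.
Total = 78772.1 + 761.25 = 79533.35 s = 22.09 hours.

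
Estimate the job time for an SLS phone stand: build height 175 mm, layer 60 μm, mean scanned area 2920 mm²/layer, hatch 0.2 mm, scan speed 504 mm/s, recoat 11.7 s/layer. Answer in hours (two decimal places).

32.95 hours

Layers = ⌈175/0.06⌉ = 2917.
Hatch length per layer = 2920 / 0.2 = 14600 mm.
Scan time per layer = 14600 / 504 = 28.9683 s.
Layer cycle = 28.9683 + 11.7, so 40.6683 s.
Build time = 2917 × 40.6683 = 118629.4311 s = 32.95 hours.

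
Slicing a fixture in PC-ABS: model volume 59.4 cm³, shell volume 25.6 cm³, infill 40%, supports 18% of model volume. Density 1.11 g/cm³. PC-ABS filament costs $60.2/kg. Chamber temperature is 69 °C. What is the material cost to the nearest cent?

$3.33

Infill region = 59.4 − 25.6, so 33.8 cm³.
Infill deposited = 0.40 × 33.8 = 13.52 cm³.
Support = 0.18 × 59.4, so 10.692 cm³.
Total printed volume = 25.6 + 13.52 + 10.692, so 49.812 cm³.
Mass = 49.812 × 1.11 = 55.29132 g.
At $60.2/kg: 55.29132/1000 × 60.2 = $3.33.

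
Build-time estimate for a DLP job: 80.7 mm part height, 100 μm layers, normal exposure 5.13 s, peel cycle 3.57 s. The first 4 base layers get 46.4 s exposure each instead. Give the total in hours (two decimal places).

Number of layers: 80.7 / 0.1 → 807 (rounded up).
Bottom layers = 4 × (46.4 + 3.57), so 199.88 s.
Remaining layers: 803 × (5.13 + 3.57) → 6986.1 s.
Total = 199.88 + 6986.1 = 7185.98 s = 2.00 hours.

2.00 hours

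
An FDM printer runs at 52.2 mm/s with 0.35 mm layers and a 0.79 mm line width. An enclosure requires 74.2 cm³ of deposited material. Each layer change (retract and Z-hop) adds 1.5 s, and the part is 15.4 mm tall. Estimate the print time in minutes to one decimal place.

86.8 minutes

Bead cross-section = 0.35 × 0.79, so 0.2765 mm².
Path length: 74200 mm³ / 0.2765 mm² → 268354.4 mm.
Extrusion time = 268354.4 / 52.2, so 5140.9 s.
Number of layers: 15.4 / 0.35 → 44 (rounded up).
Layer-change overhead = 44 × 1.5 = 66 s.
Altogether 5140.9 + 66 = 5206.9 s, i.e. 86.8 minutes.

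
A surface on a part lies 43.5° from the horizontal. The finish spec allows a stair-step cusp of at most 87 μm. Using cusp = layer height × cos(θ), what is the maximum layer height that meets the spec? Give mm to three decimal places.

0.120 mm

cos(43.5°) = 0.7254; t_max = 0.087/0.7254 = 0.120 mm.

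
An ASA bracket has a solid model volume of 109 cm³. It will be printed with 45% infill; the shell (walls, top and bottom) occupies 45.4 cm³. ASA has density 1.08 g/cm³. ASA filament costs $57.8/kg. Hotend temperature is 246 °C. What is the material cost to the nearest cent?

$4.62

Infill region = 109 − 45.4 = 63.6 cm³.
Deposited infill = 0.45 × 63.6 = 28.62 cm³.
Total printed volume = 45.4 + 28.62 = 74.02 cm³.
Mass = 74.02 × 1.08, so 79.9416 g.
Cost = 79.9416 g / 1000 × $57.8/kg = $4.62.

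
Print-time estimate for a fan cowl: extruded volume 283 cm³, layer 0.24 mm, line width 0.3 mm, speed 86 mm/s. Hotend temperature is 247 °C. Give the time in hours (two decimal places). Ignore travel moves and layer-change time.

12.70 hours

Bead cross-section = 0.24 × 0.3 = 0.072 mm².
Toolpath length = 283 cm³ / 0.072 mm² = 283000 / 0.072 = 3930555.6 mm.
Print-move time = 3930555.6 / 86 = 45704.1 s.
45704.1 s = 12.70 hours.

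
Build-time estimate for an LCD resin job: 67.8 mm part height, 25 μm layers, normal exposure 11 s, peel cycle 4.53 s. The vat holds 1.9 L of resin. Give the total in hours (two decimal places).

Layer count = ceil(67.8 / 0.025) = 2712.
Per-layer time: 11 + 4.53 → 15.53 s.
Build time: 2712 × 15.53 s = 42117.36 s, i.e. 11.70 hours.

11.70 hours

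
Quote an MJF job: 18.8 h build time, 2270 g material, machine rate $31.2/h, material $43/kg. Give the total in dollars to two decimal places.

$684.17

Machine-time cost: 31.2 × 18.8 → $586.56.
Material cost = 43 × 2270/1000 = $97.61.
Job cost: 586.56 + 97.61 = $684.17.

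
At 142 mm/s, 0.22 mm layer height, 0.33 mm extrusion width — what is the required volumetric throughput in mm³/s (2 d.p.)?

10.31

Bead cross-section = 0.22 × 0.33, so 0.0726 mm².
Q = v·A = 142 × 0.0726 = 10.31 mm³/s.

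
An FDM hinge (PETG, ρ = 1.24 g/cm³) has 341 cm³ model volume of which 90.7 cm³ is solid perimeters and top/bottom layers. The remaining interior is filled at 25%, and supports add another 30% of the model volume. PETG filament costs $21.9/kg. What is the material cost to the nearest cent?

Infill region = 341 − 90.7, so 250.3 cm³.
Infill deposited = 0.25 × 250.3, so 62.575 cm³.
Support: 0.30 × 341 → 102.3 cm³.
Total printed volume = 90.7 + 62.575 + 102.3 = 255.575 cm³.
Mass = 255.575 × 1.24 = 316.913 g.
At $21.9/kg: 316.913/1000 × 21.9 = $6.94.

$6.94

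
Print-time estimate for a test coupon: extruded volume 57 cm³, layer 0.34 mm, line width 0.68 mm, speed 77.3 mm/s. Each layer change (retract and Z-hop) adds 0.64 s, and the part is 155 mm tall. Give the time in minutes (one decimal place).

Bead cross-section = 0.34 × 0.68, so 0.2312 mm².
Total extruded path = 57000/0.2312 = 246539.8 mm.
Time extruding = 246539.8 / 77.3, so 3189.4 s.
Number of layers: 155 / 0.34 → 456 (rounded up).
Non-print overhead = 456 × 0.64 = 291.84 s.
Total = 3189.4 + 291.84 = 3481.24 s = 58.0 minutes.

58.0 minutes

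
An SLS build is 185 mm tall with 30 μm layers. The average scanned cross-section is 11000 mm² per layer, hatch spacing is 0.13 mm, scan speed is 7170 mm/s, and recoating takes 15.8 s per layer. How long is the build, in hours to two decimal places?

47.28 hours

Layers = ⌈185/0.03⌉ = 6167.
Scan path per layer = 11000 / 0.13 = 84615.4 mm.
Laser time per layer = 84615.4 / 7170, so 11.8013 s.
Per-layer time = 11.8013 + 15.8, so 27.6013 s.
Build time = 6167 × 27.6013 = 170217.2171 s = 47.28 hours.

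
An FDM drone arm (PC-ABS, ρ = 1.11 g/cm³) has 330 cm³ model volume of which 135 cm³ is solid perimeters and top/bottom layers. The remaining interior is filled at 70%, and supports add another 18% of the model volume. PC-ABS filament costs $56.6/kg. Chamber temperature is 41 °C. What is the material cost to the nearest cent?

Volume inside the shell = 330 − 135, so 195 cm³.
Infill volume = 0.70 × 195, so 136.5 cm³.
Support: 0.18 × 330 → 59.4 cm³.
Deposited volume = 135 + 136.5 + 59.4 = 330.9 cm³.
Mass = 330.9 × 1.11 = 367.299 g.
Cost = 367.299 g / 1000 × $56.6/kg = $20.79.

$20.79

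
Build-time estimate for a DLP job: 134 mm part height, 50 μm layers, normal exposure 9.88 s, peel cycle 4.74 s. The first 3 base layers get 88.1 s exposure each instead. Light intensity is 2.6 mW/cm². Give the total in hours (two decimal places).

10.95 hours

Number of layers: 134 / 0.05 → 2680 (rounded up).
Burn-in layers: 3 × (88.1 + 4.74) → 278.52 s.
Normal layers = 2677 × (9.88 + 4.74) = 39137.74 s.
Sum: 278.52 + 39137.74 = 39416.26 s → 10.95 hours.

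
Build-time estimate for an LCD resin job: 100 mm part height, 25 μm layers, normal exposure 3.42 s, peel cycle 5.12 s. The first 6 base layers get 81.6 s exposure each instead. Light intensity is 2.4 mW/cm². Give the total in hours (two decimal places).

Number of layers: 100 / 0.025 → 4000 (rounded up).
Bottom layers: 6 × (81.6 + 5.12) → 520.32 s.
Normal layers = 3994 × (3.42 + 5.12), so 34108.76 s.
Total = 520.32 + 34108.76 = 34629.08 s = 9.62 hours.

9.62 hours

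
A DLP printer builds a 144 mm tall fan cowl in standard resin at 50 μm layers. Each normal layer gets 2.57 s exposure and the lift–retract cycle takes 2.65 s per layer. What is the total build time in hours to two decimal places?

4.18 hours

Number of layers: 144 / 0.05 → 2880 (rounded up).
Each layer takes = 2.57 + 2.65 = 5.22 s.
Build time: 2880 × 5.22 s = 15033.6 s, i.e. 4.18 hours.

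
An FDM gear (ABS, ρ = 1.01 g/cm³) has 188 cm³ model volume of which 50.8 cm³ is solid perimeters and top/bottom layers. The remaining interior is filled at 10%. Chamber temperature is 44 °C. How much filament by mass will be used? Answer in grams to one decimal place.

65.2 g

Volume inside the shell = 188 − 50.8 = 137.2 cm³.
Deposited infill: 0.10 × 137.2 → 13.72 cm³.
Total extruded = 50.8 + 13.72, so 64.52 cm³.
Mass: 64.52 × 1.01 → 65.1652 g.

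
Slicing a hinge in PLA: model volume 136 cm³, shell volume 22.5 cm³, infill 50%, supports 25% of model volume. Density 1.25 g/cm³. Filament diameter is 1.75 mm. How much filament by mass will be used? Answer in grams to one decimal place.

141.6 g

Interior volume: 136 − 22.5 → 113.5 cm³.
Infill volume = 0.50 × 113.5, so 56.75 cm³.
Support = 0.25 × 136 = 34 cm³.
Total extruded = 22.5 + 56.75 + 34 = 113.25 cm³.
Mass: 113.25 × 1.25 → 141.5625 g.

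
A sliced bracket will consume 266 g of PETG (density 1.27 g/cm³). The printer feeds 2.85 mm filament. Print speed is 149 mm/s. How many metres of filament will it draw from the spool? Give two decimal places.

32.83 m

Volume = 266 g / 1.27 g·cm⁻³ = 209.4488 cm³ = 209448.8 mm³.
A = π r² = π × 1.425² = 6.3794 mm².
L = V/A = 209448.8/6.3794 = 32832.05 mm → 32.83 m.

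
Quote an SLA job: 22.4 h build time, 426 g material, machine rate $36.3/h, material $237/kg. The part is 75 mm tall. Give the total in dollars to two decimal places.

$914.08

Machine-time cost = 36.3 × 22.4, so $813.12.
Feedstock cost = 237 × 426/1000, so $100.962.
Job cost: 813.12 + 100.962 = 914.082 ≈ $914.08.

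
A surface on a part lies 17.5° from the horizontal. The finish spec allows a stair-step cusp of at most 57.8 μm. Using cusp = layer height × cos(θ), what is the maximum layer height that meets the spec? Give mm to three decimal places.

0.061 mm

cos(17.5°) = 0.9537; t_max = 0.0578/0.9537 = 0.061 mm.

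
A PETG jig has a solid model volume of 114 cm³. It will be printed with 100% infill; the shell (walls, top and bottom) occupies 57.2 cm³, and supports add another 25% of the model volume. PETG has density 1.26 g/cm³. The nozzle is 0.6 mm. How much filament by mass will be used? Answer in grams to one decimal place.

179.6 g

Interior volume: 114 − 57.2 → 56.8 cm³.
Infill volume = 1.00 × 56.8, so 56.8 cm³.
Support = 0.25 × 114, so 28.5 cm³.
Total extruded = 57.2 + 56.8 + 28.5, so 142.5 cm³.
Mass = 142.5 × 1.26, so 179.55 g.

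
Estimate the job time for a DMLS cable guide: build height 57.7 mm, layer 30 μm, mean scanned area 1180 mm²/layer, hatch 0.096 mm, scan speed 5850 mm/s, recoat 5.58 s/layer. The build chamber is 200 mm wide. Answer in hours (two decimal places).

4.11 hours

Layer count = ceil(57.7 / 0.03) = 1924.
Scan path per layer = 1180 / 0.096 = 12291.7 mm.
Per-layer scan time: 12291.7 / 5850 → 2.1011 s.
Time per layer: 2.1011 + 5.58 → 7.6811 s.
Total: 1924 × 7.6811 s = 14778.4364 s → 4.11 hours.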